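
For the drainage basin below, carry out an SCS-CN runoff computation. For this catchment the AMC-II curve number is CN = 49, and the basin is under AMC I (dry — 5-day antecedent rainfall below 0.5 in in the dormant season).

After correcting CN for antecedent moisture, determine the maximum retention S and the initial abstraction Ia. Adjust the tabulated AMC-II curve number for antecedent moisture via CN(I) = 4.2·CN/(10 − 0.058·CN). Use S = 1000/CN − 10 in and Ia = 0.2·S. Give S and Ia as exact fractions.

S = 8500/343 in ≈ 24.781 in; Ia = 1700/343 in ≈ 4.956 in

Adjust CN=49 to AMC I: 4.2·49/(10 − 0.058·49) → (1029/5) ÷ (3579/500) = 34300/1193 ≈ 28.751
Max retention: S = 1000/(34300/1193) − 10 = 8500/343 in (≈ 24.781 in)
Initial abstraction Ia = S/5 = (8500/343)/5 = 1700/343 ≈ 4.956 in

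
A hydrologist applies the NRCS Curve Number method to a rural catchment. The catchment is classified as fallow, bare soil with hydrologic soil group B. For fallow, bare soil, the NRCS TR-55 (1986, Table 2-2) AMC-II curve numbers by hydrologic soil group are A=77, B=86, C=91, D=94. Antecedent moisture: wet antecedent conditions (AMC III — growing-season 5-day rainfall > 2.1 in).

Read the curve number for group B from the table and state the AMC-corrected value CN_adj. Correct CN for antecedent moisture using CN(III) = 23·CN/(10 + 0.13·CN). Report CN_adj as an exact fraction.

CN_adj = 98900/1059 ≈ 93.390

NRCS table: fallow, bare soil, soil group B → CN(II) = 86
Wet (AMC III): CN(III) = 23·86/(10 + 0.13·86) = 1978/(1059/50) = 98900/1059 ≈ 93.390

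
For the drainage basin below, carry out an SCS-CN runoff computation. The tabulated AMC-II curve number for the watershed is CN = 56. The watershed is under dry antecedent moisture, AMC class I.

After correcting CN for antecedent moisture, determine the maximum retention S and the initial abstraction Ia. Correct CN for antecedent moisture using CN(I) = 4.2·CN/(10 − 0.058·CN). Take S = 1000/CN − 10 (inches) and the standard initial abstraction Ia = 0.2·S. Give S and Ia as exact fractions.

S = 2750/147 in ≈ 18.707 in; Ia = 550/147 in ≈ 3.741 in

Adjust CN=56 to AMC I: 4.2·56/(10 − 0.058·56) → (1176/5) ÷ (844/125) = 7350/211 ≈ 34.834
Retention S: 1000/CN − 10 with CN=34.834 → S = 2750/147 ≈ 18.707 in
Ia = 0.2S: 0.2·18.707 = 3.741 in (exactly 550/147)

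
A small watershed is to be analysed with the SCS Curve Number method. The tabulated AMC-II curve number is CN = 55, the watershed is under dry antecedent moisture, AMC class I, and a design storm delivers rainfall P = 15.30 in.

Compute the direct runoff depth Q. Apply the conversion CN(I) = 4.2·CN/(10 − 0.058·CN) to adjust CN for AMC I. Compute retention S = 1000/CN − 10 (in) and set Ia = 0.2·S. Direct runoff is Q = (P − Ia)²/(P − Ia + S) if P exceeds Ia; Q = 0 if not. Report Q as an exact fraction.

Q = 25701987/6103790 in ≈ 4.211 in

Dry (AMC I): CN(I) = 4.2·55/(10 − 0.058·55) = 231/(681/100) = 7700/227 ≈ 33.921
S = 1000/(7700/227) − 10 = 1500/77 in ≈ 19.481 in
Ia = 0.2·(1500/77) = 300/77 in ≈ 3.896 in
Excess rainfall: 15.300 − 3.896 = 11.404 in; P > Ia so Q > 0
Runoff Q = (P−Ia)²/(P−Ia+S) = (11.404)²/(11.404+19.481) = 25701987/6103790 ≈ 4.211 in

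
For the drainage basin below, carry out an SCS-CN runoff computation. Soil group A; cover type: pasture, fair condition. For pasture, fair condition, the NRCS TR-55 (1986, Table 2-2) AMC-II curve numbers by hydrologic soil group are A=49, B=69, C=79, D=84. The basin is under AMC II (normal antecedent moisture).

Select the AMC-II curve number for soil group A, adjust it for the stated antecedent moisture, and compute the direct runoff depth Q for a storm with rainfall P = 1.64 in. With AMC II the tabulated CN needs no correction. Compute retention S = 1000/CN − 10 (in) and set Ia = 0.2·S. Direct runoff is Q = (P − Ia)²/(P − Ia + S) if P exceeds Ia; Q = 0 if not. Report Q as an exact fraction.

NRCS table: pasture, fair condition, soil group A → CN(II) = 49
CN(II) = 49; AMC II needs no correction.
S = 1000/49 − 10 = 510/49 in ≈ 10.408 in
Initial abstraction Ia = S/5 = (510/49)/5 = 102/49 ≈ 2.082 in
P = 1.640 ≤ Ia = 2.082 in: entire storm abstracted, Q = 0.

Q = 0 in ≈ 0.000 in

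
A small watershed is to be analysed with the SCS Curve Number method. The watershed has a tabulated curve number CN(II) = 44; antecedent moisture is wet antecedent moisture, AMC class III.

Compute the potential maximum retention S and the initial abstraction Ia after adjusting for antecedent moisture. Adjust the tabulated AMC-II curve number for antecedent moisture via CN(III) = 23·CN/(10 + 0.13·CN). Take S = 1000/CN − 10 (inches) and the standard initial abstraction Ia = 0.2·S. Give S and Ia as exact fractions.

S = 1400/253 in ≈ 5.534 in; Ia = 280/253 in ≈ 1.107 in

Wet (AMC III): CN(III) = 23·44/(10 + 0.13·44) = 1012/(393/25) = 25300/393 ≈ 64.377
Max retention: S = 1000/(25300/393) − 10 = 1400/253 in (≈ 5.534 in)
Initial abstraction Ia = S/5 = (1400/253)/5 = 280/253 ≈ 1.107 in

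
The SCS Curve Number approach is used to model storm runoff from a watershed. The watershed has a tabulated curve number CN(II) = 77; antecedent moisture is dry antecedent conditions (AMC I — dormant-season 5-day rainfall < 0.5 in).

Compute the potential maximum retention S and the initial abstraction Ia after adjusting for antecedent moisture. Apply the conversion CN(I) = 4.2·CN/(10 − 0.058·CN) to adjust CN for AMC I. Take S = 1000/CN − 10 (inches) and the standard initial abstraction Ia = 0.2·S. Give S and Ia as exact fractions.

S = 11500/1617 in ≈ 7.112 in; Ia = 2300/1617 in ≈ 1.422 in

Adjust CN=77 to AMC I: 4.2·77/(10 − 0.058·77) → (1617/5) ÷ (2767/500) = 161700/2767 ≈ 58.439
Max retention: S = 1000/(161700/2767) − 10 = 11500/1617 in (≈ 7.112 in)
Ia = 0.2·(11500/1617) = 2300/1617 in ≈ 1.422 in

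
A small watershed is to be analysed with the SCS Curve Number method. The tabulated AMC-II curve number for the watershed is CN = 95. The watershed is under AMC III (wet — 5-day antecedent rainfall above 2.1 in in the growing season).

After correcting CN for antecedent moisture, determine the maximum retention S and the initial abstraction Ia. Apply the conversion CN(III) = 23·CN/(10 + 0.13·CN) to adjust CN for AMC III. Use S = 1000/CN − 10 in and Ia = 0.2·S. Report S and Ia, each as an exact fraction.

Adjust CN=95 to AMC III: 23·95/(10 + 0.13·95) → 2185 ÷ (447/20) = 43700/447 ≈ 97.763
Retention S: 1000/CN − 10 with CN=97.763 → S = 100/437 ≈ 0.229 in
Ia = 0.2S: 0.2·0.229 = 0.046 in (exactly 20/437)

S = 100/437 in ≈ 0.229 in; Ia = 20/437 in ≈ 0.046 in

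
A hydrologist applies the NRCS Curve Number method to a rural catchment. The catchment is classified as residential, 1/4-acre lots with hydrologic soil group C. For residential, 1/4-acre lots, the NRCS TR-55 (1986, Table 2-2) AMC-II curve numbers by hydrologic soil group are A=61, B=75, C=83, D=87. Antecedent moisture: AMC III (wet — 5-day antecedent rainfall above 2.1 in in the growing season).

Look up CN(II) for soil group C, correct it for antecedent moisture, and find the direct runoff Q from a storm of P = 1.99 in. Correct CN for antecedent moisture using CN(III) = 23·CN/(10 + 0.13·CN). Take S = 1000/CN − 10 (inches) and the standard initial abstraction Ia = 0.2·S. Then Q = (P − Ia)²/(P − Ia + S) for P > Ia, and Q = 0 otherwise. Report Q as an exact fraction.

NRCS table: residential, 1/4-acre lots, soil group C → CN(II) = 83
Wet (AMC III): CN(III) = 23·83/(10 + 0.13·83) = 1909/(2079/100) = 190900/2079 ≈ 91.823
S = 1000/(190900/2079) − 10 = 1700/1909 in ≈ 0.891 in
Ia = 0.2S: 0.2·0.891 = 0.178 in (exactly 340/1909)
Excess rainfall: 1.990 − 0.178 = 1.812 in; P > Ia so Q > 0
Runoff Q = (P−Ia)²/(P−Ia+S) = (1.812)²/(1.812+0.891) = 119640583881/98483591900 ≈ 1.215 in

Q = 119640583881/98483591900 in ≈ 1.215 in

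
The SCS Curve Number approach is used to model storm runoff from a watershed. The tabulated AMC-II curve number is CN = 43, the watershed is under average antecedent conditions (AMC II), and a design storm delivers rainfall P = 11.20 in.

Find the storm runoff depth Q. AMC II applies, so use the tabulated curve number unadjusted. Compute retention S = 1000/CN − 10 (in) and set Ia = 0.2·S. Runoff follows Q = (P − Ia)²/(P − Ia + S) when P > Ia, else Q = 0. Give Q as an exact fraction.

Average conditions: CN = 43 (no AMC adjustment).
Max retention: S = 1000/43 − 10 = 570/43 in (≈ 13.256 in)
Ia = 0.2S: 0.2·13.256 = 2.651 in (exactly 114/43)
Since P=11.200 > Ia=2.651: effective rainfall P−Ia = 1838/215 in
Q = (1838/215)²/((1838/215) + 570/43) = (3378244/46225)/(4688/215) = 844561/251980 in ≈ 3.352 in

Q = 844561/251980 in ≈ 3.352 in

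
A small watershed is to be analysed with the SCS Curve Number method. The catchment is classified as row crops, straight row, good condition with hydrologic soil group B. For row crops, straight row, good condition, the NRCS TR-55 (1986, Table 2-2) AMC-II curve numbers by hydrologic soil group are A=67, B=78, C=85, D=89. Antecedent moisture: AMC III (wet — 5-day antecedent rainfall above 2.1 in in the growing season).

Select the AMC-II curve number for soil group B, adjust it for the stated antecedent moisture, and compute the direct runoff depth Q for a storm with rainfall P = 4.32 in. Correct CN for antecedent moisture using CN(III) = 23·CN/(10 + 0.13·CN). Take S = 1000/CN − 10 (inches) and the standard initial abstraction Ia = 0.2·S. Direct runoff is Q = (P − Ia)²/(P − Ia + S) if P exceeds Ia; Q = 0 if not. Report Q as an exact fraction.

NRCS table: row crops, straight row, good condition, soil group B → CN(II) = 78
Wet (AMC III): CN(III) = 23·78/(10 + 0.13·78) = 1794/(1007/50) = 89700/1007 ≈ 89.076
Max retention: S = 1000/(89700/1007) − 10 = 1100/897 in (≈ 1.226 in)
Ia = 0.2S: 0.2·1.226 = 0.245 in (exactly 220/897)
P − Ia = 4.320 − 0.245 = 91376/22425 ≈ 4.075 in (> 0, runoff occurs)
Runoff Q = (P−Ia)²/(P−Ia+S) = (4.075)²/(4.075+1.226) = 2087393344/666448575 ≈ 3.132 in

Q = 2087393344/666448575 in ≈ 3.132 in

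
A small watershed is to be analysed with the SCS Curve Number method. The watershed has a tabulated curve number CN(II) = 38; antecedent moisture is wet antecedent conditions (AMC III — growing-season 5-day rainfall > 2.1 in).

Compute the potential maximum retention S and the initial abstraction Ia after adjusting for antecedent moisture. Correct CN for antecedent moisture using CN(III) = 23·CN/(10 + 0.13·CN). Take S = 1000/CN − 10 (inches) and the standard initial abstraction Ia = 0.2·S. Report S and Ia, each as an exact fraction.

S = 3100/437 in ≈ 7.094 in; Ia = 620/437 in ≈ 1.419 in

CN(III) from CN(II)=38: (23·38)/(10 + 0.13·38) = 43700/747 ≈ 58.501
Retention S: 1000/CN − 10 with CN=58.501 → S = 3100/437 ≈ 7.094 in
Initial abstraction Ia = S/5 = (3100/437)/5 = 620/437 ≈ 1.419 in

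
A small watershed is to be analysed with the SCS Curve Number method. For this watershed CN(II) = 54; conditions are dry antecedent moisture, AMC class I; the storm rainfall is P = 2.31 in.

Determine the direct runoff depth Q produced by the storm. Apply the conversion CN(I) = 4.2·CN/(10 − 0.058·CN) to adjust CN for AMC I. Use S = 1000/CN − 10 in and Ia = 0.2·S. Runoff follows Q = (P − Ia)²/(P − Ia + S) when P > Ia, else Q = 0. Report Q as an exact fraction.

Q = 0 in ≈ 0.000 in

Adjust CN=54 to AMC I: 4.2·54/(10 − 0.058·54) → (1134/5) ÷ (1717/250) = 56700/1717 ≈ 33.023
S = 1000/(56700/1717) − 10 = 11500/567 in ≈ 20.282 in
Ia = 0.2·(11500/567) = 2300/567 in ≈ 4.056 in
P = 2.310 ≤ Ia = 4.056 in: entire storm abstracted, Q = 0.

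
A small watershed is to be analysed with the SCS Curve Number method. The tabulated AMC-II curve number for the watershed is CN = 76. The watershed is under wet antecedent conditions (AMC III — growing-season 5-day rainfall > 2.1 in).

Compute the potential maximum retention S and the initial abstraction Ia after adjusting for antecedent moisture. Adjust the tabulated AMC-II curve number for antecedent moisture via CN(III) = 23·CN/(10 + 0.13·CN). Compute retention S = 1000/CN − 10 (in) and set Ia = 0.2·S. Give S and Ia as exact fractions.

CN(III) from CN(II)=76: (23·76)/(10 + 0.13·76) = 43700/497 ≈ 87.928
S = 1000/(43700/497) − 10 = 600/437 in ≈ 1.373 in
Ia = 0.2·(600/437) = 120/437 in ≈ 0.275 in

S = 600/437 in ≈ 1.373 in; Ia = 120/437 in ≈ 0.275 in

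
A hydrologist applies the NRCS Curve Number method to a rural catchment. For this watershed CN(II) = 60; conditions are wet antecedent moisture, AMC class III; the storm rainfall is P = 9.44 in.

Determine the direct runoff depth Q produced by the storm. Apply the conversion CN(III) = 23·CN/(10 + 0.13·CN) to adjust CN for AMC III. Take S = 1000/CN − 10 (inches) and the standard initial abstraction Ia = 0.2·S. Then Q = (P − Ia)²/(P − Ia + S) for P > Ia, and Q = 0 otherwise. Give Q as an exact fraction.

Wet (AMC III): CN(III) = 23·60/(10 + 0.13·60) = 1380/(89/5) = 6900/89 ≈ 77.528
Max retention: S = 1000/(6900/89) − 10 = 200/69 in (≈ 2.899 in)
Ia = 0.2S: 0.2·2.899 = 0.580 in (exactly 40/69)
P − Ia = 9.440 − 0.580 = 15284/1725 ≈ 8.860 in (> 0, runoff occurs)
Runoff Q = (P−Ia)²/(P−Ia+S) = (8.860)²/(8.860+2.899) = 58400164/8747475 ≈ 6.676 in

Q = 58400164/8747475 in ≈ 6.676 in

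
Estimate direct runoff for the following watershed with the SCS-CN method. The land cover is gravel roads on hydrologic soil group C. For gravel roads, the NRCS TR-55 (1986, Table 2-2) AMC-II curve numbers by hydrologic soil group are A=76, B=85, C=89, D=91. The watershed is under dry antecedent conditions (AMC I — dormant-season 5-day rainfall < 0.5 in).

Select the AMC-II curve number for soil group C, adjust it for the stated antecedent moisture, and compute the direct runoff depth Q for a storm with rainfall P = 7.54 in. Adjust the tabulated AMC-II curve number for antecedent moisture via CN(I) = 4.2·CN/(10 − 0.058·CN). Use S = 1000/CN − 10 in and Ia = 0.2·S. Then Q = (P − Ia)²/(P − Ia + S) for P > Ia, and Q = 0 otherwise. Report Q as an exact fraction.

NRCS table: gravel roads, soil group C → CN(II) = 89
Adjust CN=89 to AMC I: 4.2·89/(10 − 0.058·89) → (1869/5) ÷ (2419/500) = 186900/2419 ≈ 77.263
S = 1000/(186900/2419) − 10 = 5500/1869 in ≈ 2.943 in
Ia = 0.2·(5500/1869) = 1100/1869 in ≈ 0.589 in
Excess rainfall: 7.540 − 0.589 = 6.951 in; P > Ia so Q > 0
Q: (649613/93450)² ÷ (924613/93450) = 421997049769/86405084850 in (≈ 4.884 in)

Q = 421997049769/86405084850 in ≈ 4.884 in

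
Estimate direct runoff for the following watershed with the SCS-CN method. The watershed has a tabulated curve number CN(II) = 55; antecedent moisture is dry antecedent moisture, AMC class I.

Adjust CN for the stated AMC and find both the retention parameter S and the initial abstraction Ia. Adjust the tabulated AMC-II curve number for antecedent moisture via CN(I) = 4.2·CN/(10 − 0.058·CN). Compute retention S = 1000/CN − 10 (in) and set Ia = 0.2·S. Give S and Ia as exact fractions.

CN(I) from CN(II)=55: (4.2·55)/(10 − 0.058·55) = 7700/227 ≈ 33.921
Max retention: S = 1000/(7700/227) − 10 = 1500/77 in (≈ 19.481 in)
Initial abstraction Ia = S/5 = (1500/77)/5 = 300/77 ≈ 3.896 in

S = 1500/77 in ≈ 19.481 in; Ia = 300/77 in ≈ 3.896 in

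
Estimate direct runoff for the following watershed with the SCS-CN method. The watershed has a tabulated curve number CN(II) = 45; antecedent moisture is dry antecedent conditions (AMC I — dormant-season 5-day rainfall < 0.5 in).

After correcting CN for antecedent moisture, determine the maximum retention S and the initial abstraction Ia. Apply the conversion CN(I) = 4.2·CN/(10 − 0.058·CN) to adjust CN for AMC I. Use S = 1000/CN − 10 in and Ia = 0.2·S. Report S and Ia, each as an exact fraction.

S = 5500/189 in ≈ 29.101 in; Ia = 1100/189 in ≈ 5.820 in

CN(I) from CN(II)=45: (4.2·45)/(10 − 0.058·45) = 18900/739 ≈ 25.575
Retention S: 1000/CN − 10 with CN=25.575 → S = 5500/189 ≈ 29.101 in
Initial abstraction Ia = S/5 = (5500/189)/5 = 1100/189 ≈ 5.820 in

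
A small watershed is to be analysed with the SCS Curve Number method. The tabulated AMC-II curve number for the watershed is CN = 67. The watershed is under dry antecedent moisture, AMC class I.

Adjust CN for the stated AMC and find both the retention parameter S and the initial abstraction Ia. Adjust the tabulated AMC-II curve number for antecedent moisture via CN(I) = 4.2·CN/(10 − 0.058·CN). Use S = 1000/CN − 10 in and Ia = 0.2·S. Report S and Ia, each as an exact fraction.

S = 5500/469 in ≈ 11.727 in; Ia = 1100/469 in ≈ 2.345 in

Dry (AMC I): CN(I) = 4.2·67/(10 − 0.058·67) = (1407/5)/(3057/500) = 46900/1019 ≈ 46.026
S = 1000/(46900/1019) − 10 = 5500/469 in ≈ 11.727 in
Ia = 0.2·(5500/469) = 1100/469 in ≈ 2.345 in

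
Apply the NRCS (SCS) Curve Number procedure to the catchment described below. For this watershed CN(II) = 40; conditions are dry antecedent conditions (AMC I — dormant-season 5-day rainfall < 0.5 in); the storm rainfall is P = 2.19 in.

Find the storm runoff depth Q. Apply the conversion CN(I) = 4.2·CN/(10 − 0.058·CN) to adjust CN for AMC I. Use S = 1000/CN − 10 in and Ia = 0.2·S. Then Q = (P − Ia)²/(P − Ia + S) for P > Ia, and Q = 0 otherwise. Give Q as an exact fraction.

Q = 0 in ≈ 0.000 in

Dry (AMC I): CN(I) = 4.2·40/(10 − 0.058·40) = 168/(192/25) = 175/8 ≈ 21.875
S = 1000/(175/8) − 10 = 250/7 in ≈ 35.714 in
Ia = 0.2·(250/7) = 50/7 in ≈ 7.143 in
P = 2.190 ≤ Ia = 7.143 in: entire storm abstracted, Q = 0.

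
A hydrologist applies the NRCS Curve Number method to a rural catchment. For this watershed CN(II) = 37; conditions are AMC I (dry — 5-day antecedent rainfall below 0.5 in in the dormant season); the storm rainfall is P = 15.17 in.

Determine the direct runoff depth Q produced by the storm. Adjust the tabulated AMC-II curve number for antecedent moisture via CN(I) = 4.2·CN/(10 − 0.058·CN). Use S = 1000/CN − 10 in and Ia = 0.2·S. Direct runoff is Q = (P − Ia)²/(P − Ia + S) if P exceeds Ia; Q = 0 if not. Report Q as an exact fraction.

Dry (AMC I): CN(I) = 4.2·37/(10 − 0.058·37) = (777/5)/(3927/500) = 3700/187 ≈ 19.786
Retention S: 1000/CN − 10 with CN=19.786 → S = 1500/37 ≈ 40.541 in
Ia = 0.2·(1500/37) = 300/37 in ≈ 8.108 in
Excess rainfall: 15.170 − 8.108 = 7.062 in; P > Ia so Q > 0
Q = (26129/3700)²/((26129/3700) + 1500/37) = (682724641/13690000)/(176129/3700) = 682724641/651677300 in ≈ 1.048 in

Q = 682724641/651677300 in ≈ 1.048 in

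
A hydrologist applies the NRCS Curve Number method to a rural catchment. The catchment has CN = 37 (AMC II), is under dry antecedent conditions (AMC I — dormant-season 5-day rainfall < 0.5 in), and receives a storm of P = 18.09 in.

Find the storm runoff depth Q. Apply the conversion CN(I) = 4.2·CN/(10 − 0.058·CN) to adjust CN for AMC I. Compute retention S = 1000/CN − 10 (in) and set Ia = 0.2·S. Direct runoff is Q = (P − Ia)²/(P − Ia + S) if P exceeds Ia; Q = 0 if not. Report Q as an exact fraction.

CN(I) from CN(II)=37: (4.2·37)/(10 − 0.058·37) = 3700/187 ≈ 19.786
Retention S: 1000/CN − 10 with CN=19.786 → S = 1500/37 ≈ 40.541 in
Ia = 0.2·(1500/37) = 300/37 in ≈ 8.108 in
P − Ia = 18.090 − 8.108 = 36933/3700 ≈ 9.982 in (> 0, runoff occurs)
Runoff Q = (P−Ia)²/(P−Ia+S) = (9.982)²/(9.982+40.541) = 454682163/230550700 ≈ 1.972 in

Q = 454682163/230550700 in ≈ 1.972 in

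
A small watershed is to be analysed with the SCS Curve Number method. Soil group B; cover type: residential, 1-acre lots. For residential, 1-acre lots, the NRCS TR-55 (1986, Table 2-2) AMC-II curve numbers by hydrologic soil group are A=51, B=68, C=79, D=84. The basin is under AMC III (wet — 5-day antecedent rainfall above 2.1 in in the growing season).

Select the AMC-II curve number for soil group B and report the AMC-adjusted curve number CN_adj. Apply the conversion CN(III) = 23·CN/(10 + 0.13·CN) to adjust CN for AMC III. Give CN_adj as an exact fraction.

NRCS table: residential, 1-acre lots, soil group B → CN(II) = 68
CN(III) from CN(II)=68: (23·68)/(10 + 0.13·68) = 39100/471 ≈ 83.015

CN_adj = 39100/471 ≈ 83.015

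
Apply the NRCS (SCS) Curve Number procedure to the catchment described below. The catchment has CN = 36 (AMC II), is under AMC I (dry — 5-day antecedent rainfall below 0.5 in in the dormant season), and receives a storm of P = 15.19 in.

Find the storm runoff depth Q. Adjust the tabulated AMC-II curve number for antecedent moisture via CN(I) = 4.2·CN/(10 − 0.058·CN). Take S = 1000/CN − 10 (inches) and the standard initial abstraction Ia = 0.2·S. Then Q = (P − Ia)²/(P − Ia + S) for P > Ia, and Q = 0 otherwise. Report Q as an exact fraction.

Q = 16152122281/17522019900 in ≈ 0.922 in

Adjust CN=36 to AMC I: 4.2·36/(10 − 0.058·36) → (756/5) ÷ (989/125) = 18900/989 ≈ 19.110
Max retention: S = 1000/(18900/989) − 10 = 8000/189 in (≈ 42.328 in)
Ia = 0.2·(8000/189) = 1600/189 in ≈ 8.466 in
P − Ia = 15.190 − 8.466 = 127091/18900 ≈ 6.724 in (> 0, runoff occurs)
Runoff Q = (P−Ia)²/(P−Ia+S) = (6.724)²/(6.724+42.328) = 16152122281/17522019900 ≈ 0.922 in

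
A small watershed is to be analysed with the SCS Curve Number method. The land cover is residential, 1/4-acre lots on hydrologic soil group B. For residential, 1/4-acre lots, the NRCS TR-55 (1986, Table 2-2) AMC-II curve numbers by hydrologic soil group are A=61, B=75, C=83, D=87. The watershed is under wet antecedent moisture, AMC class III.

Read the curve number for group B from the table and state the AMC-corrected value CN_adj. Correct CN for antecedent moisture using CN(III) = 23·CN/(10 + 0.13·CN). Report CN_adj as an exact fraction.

CN_adj = 6900/79 ≈ 87.342

NRCS table: residential, 1/4-acre lots, soil group B → CN(II) = 75
Adjust CN=75 to AMC III: 23·75/(10 + 0.13·75) → 1725 ÷ (79/4) = 6900/79 ≈ 87.342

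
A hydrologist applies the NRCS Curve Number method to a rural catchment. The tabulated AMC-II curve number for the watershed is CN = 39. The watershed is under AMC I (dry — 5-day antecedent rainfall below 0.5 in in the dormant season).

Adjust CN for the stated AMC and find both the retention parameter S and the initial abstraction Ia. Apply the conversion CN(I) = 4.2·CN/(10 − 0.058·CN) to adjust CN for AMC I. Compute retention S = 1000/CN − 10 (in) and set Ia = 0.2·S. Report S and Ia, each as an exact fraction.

S = 30500/819 in ≈ 37.241 in; Ia = 6100/819 in ≈ 7.448 in

Dry (AMC I): CN(I) = 4.2·39/(10 − 0.058·39) = (819/5)/(3869/500) = 81900/3869 ≈ 21.168
Max retention: S = 1000/(81900/3869) − 10 = 30500/819 in (≈ 37.241 in)
Ia = 0.2·(30500/819) = 6100/819 in ≈ 7.448 in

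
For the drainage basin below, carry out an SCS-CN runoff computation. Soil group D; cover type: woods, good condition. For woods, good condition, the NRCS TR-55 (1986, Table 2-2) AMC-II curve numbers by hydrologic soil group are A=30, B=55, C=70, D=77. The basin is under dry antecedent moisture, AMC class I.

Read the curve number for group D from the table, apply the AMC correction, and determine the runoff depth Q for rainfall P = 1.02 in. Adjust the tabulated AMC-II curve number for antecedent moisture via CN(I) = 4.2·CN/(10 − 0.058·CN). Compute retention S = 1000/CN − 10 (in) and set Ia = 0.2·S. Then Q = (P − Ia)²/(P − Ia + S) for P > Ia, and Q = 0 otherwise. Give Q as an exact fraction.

NRCS table: woods, good condition, soil group D → CN(II) = 77
Dry (AMC I): CN(I) = 4.2·77/(10 − 0.058·77) = (1617/5)/(2767/500) = 161700/2767 ≈ 58.439
Retention S: 1000/CN − 10 with CN=58.439 → S = 11500/1617 ≈ 7.112 in
Initial abstraction Ia = S/5 = (11500/1617)/5 = 2300/1617 ≈ 1.422 in
P = 1.020 ≤ Ia = 1.422 in: entire storm abstracted, Q = 0.

Q = 0 in ≈ 0.000 in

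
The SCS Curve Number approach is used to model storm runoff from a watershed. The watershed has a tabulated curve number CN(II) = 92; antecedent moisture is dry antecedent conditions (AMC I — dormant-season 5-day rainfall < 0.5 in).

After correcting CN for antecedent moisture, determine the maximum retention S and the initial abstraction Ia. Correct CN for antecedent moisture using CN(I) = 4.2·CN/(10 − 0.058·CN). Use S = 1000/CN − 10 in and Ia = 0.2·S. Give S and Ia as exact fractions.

S = 1000/483 in ≈ 2.070 in; Ia = 200/483 in ≈ 0.414 in

Dry (AMC I): CN(I) = 4.2·92/(10 − 0.058·92) = (1932/5)/(583/125) = 48300/583 ≈ 82.847
S = 1000/(48300/583) − 10 = 1000/483 in ≈ 2.070 in
Ia = 0.2·(1000/483) = 200/483 in ≈ 0.414 in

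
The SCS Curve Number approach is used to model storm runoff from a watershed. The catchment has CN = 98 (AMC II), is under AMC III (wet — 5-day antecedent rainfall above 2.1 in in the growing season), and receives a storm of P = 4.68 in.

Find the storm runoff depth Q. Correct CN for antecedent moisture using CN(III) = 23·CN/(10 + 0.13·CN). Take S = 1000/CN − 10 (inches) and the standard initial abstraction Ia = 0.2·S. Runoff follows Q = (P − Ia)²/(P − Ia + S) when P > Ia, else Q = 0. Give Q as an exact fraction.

Q = 17255186881/3771477325 in ≈ 4.575 in

Adjust CN=98 to AMC III: 23·98/(10 + 0.13·98) → 2254 ÷ (1137/50) = 112700/1137 ≈ 99.120
S = 1000/(112700/1137) − 10 = 100/1127 in ≈ 0.089 in
Initial abstraction Ia = S/5 = (100/1127)/5 = 20/1127 ≈ 0.018 in
Excess rainfall: 4.680 − 0.018 = 4.662 in; P > Ia so Q > 0
Runoff Q = (P−Ia)²/(P−Ia+S) = (4.662)²/(4.662+0.089) = 17255186881/3771477325 ≈ 4.575 in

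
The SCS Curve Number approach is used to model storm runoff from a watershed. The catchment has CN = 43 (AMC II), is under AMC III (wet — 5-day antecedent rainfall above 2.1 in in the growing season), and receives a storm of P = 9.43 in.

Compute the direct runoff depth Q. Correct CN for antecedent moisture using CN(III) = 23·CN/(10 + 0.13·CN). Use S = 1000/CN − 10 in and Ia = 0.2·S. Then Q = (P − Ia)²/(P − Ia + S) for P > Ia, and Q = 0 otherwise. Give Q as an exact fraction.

Q = 670150165129/137335210300 in ≈ 4.880 in

Adjust CN=43 to AMC III: 23·43/(10 + 0.13·43) → 989 ÷ (1559/100) = 98900/1559 ≈ 63.438
S = 1000/(98900/1559) − 10 = 5700/989 in ≈ 5.763 in
Initial abstraction Ia = S/5 = (5700/989)/5 = 1140/989 ≈ 1.153 in
Since P=9.430 > Ia=1.153: effective rainfall P−Ia = 818627/98900 in
Runoff Q = (P−Ia)²/(P−Ia+S) = (8.277)²/(8.277+5.763) = 670150165129/137335210300 ≈ 4.880 in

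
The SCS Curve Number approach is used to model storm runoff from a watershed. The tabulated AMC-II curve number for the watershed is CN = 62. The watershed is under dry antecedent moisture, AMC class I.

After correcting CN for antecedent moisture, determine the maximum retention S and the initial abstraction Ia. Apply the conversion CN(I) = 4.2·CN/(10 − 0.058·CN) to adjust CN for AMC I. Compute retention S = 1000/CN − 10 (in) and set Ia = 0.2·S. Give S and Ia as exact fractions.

Dry (AMC I): CN(I) = 4.2·62/(10 − 0.058·62) = (1302/5)/(1601/250) = 65100/1601 ≈ 40.662
Max retention: S = 1000/(65100/1601) − 10 = 9500/651 in (≈ 14.593 in)
Ia = 0.2S: 0.2·14.593 = 2.919 in (exactly 1900/651)

S = 9500/651 in ≈ 14.593 in; Ia = 1900/651 in ≈ 2.919 in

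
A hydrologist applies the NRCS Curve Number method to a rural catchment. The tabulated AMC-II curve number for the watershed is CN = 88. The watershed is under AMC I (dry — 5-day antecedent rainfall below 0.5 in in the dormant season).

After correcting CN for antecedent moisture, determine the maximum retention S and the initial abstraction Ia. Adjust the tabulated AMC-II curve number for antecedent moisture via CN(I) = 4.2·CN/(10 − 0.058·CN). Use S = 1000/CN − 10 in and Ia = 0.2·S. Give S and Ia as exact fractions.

CN(I) from CN(II)=88: (4.2·88)/(10 − 0.058·88) = 3850/51 ≈ 75.490
Retention S: 1000/CN − 10 with CN=75.490 → S = 250/77 ≈ 3.247 in
Ia = 0.2·(250/77) = 50/77 in ≈ 0.649 in

S = 250/77 in ≈ 3.247 in; Ia = 50/77 in ≈ 0.649 in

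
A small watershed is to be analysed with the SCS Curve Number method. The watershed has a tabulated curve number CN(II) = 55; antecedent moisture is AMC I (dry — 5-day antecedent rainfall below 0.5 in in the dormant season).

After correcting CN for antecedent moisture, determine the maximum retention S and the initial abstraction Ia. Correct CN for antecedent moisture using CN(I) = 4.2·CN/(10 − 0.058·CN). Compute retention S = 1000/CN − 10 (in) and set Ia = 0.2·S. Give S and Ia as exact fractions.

Adjust CN=55 to AMC I: 4.2·55/(10 − 0.058·55) → 231 ÷ (681/100) = 7700/227 ≈ 33.921
S = 1000/(7700/227) − 10 = 1500/77 in ≈ 19.481 in
Ia = 0.2·(1500/77) = 300/77 in ≈ 3.896 in

S = 1500/77 in ≈ 19.481 in; Ia = 300/77 in ≈ 3.896 in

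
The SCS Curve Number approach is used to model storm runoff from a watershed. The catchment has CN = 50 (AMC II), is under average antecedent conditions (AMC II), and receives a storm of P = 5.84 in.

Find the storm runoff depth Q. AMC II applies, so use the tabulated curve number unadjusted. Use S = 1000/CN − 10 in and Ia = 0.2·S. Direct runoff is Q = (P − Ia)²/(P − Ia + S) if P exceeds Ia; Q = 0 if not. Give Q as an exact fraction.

Average conditions: CN = 50 (no AMC adjustment).
S = 1000/50 − 10 = 10 in ≈ 10.000 in
Ia = 0.2·10 = 2 in ≈ 2.000 in
Since P=5.840 > Ia=2.000: effective rainfall P−Ia = 96/25 in
Runoff Q = (P−Ia)²/(P−Ia+S) = (3.840)²/(3.840+10.000) = 4608/4325 ≈ 1.065 in

Q = 4608/4325 in ≈ 1.065 in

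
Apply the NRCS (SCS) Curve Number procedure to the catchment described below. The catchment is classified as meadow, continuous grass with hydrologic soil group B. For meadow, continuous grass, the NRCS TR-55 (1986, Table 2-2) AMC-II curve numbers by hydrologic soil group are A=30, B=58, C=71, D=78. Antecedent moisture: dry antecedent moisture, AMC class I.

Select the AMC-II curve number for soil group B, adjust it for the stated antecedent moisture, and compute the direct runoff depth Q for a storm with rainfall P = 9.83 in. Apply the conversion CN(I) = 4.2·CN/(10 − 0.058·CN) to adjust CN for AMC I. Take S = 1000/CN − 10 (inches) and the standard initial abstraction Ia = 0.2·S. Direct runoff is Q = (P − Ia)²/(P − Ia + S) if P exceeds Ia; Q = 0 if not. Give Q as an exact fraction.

NRCS table: meadow, continuous grass, soil group B → CN(II) = 58
Dry (AMC I): CN(I) = 4.2·58/(10 − 0.058·58) = (1218/5)/(1659/250) = 2900/79 ≈ 36.709
S = 1000/(2900/79) − 10 = 500/29 in ≈ 17.241 in
Initial abstraction Ia = S/5 = (500/29)/5 = 100/29 ≈ 3.448 in
Since P=9.830 > Ia=3.448: effective rainfall P−Ia = 18507/2900 in
Runoff Q = (P−Ia)²/(P−Ia+S) = (6.382)²/(6.382+17.241) = 342509049/198670300 ≈ 1.724 in

Q = 342509049/198670300 in ≈ 1.724 in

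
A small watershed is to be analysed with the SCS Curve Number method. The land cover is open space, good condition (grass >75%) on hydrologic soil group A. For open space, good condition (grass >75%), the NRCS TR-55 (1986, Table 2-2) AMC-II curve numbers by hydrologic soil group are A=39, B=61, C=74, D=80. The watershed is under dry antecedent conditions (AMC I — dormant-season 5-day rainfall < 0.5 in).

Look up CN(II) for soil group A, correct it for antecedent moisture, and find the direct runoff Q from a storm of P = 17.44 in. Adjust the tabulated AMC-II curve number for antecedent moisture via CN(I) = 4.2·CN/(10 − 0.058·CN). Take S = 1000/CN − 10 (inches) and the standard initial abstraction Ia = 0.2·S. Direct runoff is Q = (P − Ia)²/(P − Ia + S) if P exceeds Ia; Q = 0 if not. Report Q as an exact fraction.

Q = 10463653264/4950261225 in ≈ 2.114 in

NRCS table: open space, good condition (grass >75%), soil group A → CN(II) = 39
Dry (AMC I): CN(I) = 4.2·39/(10 − 0.058·39) = (819/5)/(3869/500) = 81900/3869 ≈ 21.168
S = 1000/(81900/3869) − 10 = 30500/819 in ≈ 37.241 in
Ia = 0.2·(30500/819) = 6100/819 in ≈ 7.448 in
Since P=17.440 > Ia=7.448: effective rainfall P−Ia = 204584/20475 in
Q: (204584/20475)² ÷ (967084/20475) = 10463653264/4950261225 in (≈ 2.114 in)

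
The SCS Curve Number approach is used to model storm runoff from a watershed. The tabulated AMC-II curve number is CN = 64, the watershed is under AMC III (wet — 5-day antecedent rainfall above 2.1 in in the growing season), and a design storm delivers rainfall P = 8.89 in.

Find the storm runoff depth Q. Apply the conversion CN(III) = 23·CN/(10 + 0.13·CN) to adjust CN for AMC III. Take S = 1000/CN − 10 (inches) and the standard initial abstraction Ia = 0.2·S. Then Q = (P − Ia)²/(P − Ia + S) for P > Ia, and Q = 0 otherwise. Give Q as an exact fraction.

CN(III) from CN(II)=64: (23·64)/(10 + 0.13·64) = 18400/229 ≈ 80.349
Retention S: 1000/CN − 10 with CN=80.349 → S = 225/92 ≈ 2.446 in
Ia = 0.2S: 0.2·2.446 = 0.489 in (exactly 45/92)
P − Ia = 8.890 − 0.489 = 9661/1150 ≈ 8.401 in (> 0, runoff occurs)
Q: (9661/1150)² ÷ (24947/2300) = 93334921/14344525 in (≈ 6.507 in)

Q = 93334921/14344525 in ≈ 6.507 in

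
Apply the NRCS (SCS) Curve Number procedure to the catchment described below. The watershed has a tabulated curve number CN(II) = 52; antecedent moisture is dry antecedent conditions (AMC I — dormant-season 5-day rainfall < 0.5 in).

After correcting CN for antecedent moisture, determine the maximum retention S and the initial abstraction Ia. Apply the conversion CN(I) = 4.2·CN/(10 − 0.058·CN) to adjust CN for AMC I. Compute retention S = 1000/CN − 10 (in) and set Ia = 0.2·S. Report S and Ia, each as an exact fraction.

S = 2000/91 in ≈ 21.978 in; Ia = 400/91 in ≈ 4.396 in

CN(I) from CN(II)=52: (4.2·52)/(10 − 0.058·52) = 9100/291 ≈ 31.271
S = 1000/(9100/291) − 10 = 2000/91 in ≈ 21.978 in
Initial abstraction Ia = S/5 = (2000/91)/5 = 400/91 ≈ 4.396 in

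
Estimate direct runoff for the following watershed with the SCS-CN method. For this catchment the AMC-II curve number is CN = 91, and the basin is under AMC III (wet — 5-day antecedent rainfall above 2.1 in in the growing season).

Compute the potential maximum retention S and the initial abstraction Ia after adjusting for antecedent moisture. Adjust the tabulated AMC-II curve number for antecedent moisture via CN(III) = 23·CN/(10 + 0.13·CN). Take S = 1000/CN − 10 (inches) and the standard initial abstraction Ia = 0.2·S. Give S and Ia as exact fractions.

CN(III) from CN(II)=91: (23·91)/(10 + 0.13·91) = 209300/2183 ≈ 95.877
Max retention: S = 1000/(209300/2183) − 10 = 900/2093 in (≈ 0.430 in)
Initial abstraction Ia = S/5 = (900/2093)/5 = 180/2093 ≈ 0.086 in

S = 900/2093 in ≈ 0.430 in; Ia = 180/2093 in ≈ 0.086 in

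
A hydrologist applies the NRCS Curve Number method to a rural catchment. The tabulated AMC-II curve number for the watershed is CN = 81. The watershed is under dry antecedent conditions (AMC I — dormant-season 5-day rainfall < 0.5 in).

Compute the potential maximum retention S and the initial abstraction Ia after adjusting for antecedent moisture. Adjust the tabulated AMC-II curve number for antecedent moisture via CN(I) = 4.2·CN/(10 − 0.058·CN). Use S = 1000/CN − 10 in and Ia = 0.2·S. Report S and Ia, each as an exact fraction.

S = 9500/1701 in ≈ 5.585 in; Ia = 1900/1701 in ≈ 1.117 in

Adjust CN=81 to AMC I: 4.2·81/(10 − 0.058·81) → (1701/5) ÷ (2651/500) = 170100/2651 ≈ 64.164
Max retention: S = 1000/(170100/2651) − 10 = 9500/1701 in (≈ 5.585 in)
Ia = 0.2S: 0.2·5.585 = 1.117 in (exactly 1900/1701)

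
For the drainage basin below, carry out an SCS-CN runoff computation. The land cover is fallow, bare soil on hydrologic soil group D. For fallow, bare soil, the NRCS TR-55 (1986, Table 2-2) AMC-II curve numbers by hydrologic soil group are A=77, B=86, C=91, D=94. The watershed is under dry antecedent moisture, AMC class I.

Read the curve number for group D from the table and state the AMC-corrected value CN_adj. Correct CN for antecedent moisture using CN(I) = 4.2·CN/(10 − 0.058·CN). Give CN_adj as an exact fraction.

NRCS table: fallow, bare soil, soil group D → CN(II) = 94
CN(I) from CN(II)=94: (4.2·94)/(10 − 0.058·94) = 32900/379 ≈ 86.807

CN_adj = 32900/379 ≈ 86.807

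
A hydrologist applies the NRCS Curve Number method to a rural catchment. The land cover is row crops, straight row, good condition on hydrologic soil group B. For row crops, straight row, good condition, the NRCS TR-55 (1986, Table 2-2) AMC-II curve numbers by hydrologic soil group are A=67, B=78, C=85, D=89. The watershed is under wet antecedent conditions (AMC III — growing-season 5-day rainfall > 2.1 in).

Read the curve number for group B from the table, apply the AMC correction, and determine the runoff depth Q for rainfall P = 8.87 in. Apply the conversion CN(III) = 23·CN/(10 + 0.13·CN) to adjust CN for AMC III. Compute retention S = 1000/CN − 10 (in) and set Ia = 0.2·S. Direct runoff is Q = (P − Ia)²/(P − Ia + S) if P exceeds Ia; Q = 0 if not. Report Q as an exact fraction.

NRCS table: row crops, straight row, good condition, soil group B → CN(II) = 78
Adjust CN=78 to AMC III: 23·78/(10 + 0.13·78) → 1794 ÷ (1007/50) = 89700/1007 ≈ 89.076
Max retention: S = 1000/(89700/1007) − 10 = 1100/897 in (≈ 1.226 in)
Ia = 0.2·(1100/897) = 220/897 in ≈ 0.245 in
P − Ia = 8.870 − 0.245 = 773639/89700 ≈ 8.625 in (> 0, runoff occurs)
Q: (773639/89700)² ÷ (883639/89700) = 598517302321/79262418300 in (≈ 7.551 in)

Q = 598517302321/79262418300 in ≈ 7.551 in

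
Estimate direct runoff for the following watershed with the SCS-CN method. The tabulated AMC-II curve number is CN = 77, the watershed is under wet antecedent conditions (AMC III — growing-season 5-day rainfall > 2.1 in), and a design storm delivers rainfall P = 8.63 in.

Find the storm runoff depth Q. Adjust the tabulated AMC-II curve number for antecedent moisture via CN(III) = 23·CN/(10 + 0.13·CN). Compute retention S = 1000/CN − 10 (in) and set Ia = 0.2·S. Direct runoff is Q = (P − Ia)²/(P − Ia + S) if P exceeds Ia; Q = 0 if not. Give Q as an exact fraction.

Q = 4153931401/573272700 in ≈ 7.246 in

CN(III) from CN(II)=77: (23·77)/(10 + 0.13·77) = 7700/87 ≈ 88.506
S = 1000/(7700/87) − 10 = 100/77 in ≈ 1.299 in
Initial abstraction Ia = S/5 = (100/77)/5 = 20/77 ≈ 0.260 in
Excess rainfall: 8.630 − 0.260 = 8.370 in; P > Ia so Q > 0
Runoff Q = (P−Ia)²/(P−Ia+S) = (8.370)²/(8.370+1.299) = 4153931401/573272700 ≈ 7.246 in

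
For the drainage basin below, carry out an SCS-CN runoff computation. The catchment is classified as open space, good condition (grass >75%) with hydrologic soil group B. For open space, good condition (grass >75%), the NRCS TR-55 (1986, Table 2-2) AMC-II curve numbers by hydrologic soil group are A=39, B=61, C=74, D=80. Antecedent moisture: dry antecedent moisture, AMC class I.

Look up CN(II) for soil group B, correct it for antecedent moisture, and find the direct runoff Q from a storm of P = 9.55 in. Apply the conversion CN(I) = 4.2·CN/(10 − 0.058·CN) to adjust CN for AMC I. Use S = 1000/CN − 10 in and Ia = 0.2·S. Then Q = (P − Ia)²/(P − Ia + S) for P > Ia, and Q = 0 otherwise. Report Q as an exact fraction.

NRCS table: open space, good condition (grass >75%), soil group B → CN(II) = 61
CN(I) from CN(II)=61: (4.2·61)/(10 − 0.058·61) = 42700/1077 ≈ 39.647
Retention S: 1000/CN − 10 with CN=39.647 → S = 6500/427 ≈ 15.222 in
Initial abstraction Ia = S/5 = (6500/427)/5 = 1300/427 ≈ 3.044 in
Excess rainfall: 9.550 − 3.044 = 6.506 in; P > Ia so Q > 0
Runoff Q = (P−Ia)²/(P−Ia+S) = (6.506)²/(6.506+15.222) = 3086580249/1584656780 ≈ 1.948 in

Q = 3086580249/1584656780 in ≈ 1.948 in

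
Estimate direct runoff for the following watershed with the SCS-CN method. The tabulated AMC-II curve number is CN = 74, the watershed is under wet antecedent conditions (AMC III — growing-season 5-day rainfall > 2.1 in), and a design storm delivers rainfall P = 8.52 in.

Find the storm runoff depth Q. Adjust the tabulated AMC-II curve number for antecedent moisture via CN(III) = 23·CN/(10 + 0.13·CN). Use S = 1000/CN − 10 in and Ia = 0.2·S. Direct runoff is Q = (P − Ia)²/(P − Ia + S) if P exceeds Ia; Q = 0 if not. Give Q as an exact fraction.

Q = 30542106169/4409520325 in ≈ 6.926 in

CN(III) from CN(II)=74: (23·74)/(10 + 0.13·74) = 85100/981 ≈ 86.748
Max retention: S = 1000/(85100/981) − 10 = 1300/851 in (≈ 1.528 in)
Ia = 0.2S: 0.2·1.528 = 0.306 in (exactly 260/851)
Excess rainfall: 8.520 − 0.306 = 8.214 in; P > Ia so Q > 0
Q = (174763/21275)²/((174763/21275) + 1300/851) = (30542106169/452625625)/(207263/21275) = 30542106169/4409520325 in ≈ 6.926 in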